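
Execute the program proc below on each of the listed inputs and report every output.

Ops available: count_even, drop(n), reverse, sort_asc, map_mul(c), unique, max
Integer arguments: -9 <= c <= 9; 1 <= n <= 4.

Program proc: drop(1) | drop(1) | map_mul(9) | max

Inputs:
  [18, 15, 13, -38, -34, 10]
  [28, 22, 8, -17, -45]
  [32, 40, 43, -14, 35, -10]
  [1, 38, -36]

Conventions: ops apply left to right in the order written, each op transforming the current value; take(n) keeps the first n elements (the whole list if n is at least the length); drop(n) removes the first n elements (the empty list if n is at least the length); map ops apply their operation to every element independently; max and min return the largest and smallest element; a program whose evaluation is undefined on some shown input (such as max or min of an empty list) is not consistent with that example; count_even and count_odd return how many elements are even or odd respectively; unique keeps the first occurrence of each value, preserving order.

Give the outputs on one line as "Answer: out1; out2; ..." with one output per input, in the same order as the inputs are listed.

Execution, op by op:
  [18, 15, 13, -38, -34, 10] -> [15, 13, -38, -34, 10] -> [13, -38, -34, 10] -> [117, -342, -306, 90] -> 117
  [28, 22, 8, -17, -45] -> [22, 8, -17, -45] -> [8, -17, -45] -> [72, -153, -405] -> 72
  [32, 40, 43, -14, 35, -10] -> [40, 43, -14, 35, -10] -> [43, -14, 35, -10] -> [387, -126, 315, -90] -> 387
  [1, 38, -36] -> [38, -36] -> [-36] -> [-324] -> -324

117; 72; 387; -324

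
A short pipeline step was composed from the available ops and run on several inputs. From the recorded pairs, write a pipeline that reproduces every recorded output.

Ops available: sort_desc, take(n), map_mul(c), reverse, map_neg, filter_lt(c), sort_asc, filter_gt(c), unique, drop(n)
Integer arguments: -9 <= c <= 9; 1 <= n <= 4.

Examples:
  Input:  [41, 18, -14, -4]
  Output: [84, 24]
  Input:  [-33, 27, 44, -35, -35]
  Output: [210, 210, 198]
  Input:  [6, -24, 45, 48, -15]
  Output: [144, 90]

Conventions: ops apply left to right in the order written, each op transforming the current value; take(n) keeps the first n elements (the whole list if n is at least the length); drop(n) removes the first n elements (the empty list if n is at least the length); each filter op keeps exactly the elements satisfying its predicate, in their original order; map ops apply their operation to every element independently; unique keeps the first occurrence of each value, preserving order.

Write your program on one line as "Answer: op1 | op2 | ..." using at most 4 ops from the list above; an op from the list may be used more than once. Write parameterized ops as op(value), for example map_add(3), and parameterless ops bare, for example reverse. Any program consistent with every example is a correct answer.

map_mul(-2) | sort_desc | filter_gt(3) | map_mul(3)

Check, running the answer program on each example:
  [41, 18, -14, -4] -> [-82, -36, 28, 8] -> [28, 8, -36, -82] -> [28, 8] -> [84, 24]
  [-33, 27, 44, -35, -35] -> [66, -54, -88, 70, 70] -> [70, 70, 66, -54, -88] -> [70, 70, 66] -> [210, 210, 198]
  [6, -24, 45, 48, -15] -> [-12, 48, -90, -96, 30] -> [48, 30, -12, -90, -96] -> [48, 30] -> [144, 90]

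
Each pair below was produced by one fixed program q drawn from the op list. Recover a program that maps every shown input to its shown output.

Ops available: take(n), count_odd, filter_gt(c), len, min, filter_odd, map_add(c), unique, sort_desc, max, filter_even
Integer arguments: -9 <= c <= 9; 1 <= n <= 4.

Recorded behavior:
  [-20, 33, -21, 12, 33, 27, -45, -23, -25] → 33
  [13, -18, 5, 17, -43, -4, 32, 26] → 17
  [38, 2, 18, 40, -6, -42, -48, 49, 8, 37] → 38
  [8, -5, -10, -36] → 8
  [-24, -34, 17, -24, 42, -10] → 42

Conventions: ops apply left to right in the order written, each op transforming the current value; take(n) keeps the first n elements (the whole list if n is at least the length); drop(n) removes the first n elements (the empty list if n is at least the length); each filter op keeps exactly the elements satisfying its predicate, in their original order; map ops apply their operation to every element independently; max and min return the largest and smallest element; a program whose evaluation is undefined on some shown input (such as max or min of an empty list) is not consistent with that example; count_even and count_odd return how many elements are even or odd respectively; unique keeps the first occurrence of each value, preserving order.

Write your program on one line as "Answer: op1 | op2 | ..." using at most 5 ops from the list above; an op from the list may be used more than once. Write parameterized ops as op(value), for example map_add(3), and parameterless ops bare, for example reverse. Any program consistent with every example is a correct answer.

filter_gt(1) | take(3) | unique | max

Check, running the answer program on each example:
  [-20, 33, -21, 12, 33, 27, -45, -23, -25] -> [33, 12, 33, 27] -> [33, 12, 33] -> [33, 12] -> 33
  [13, -18, 5, 17, -43, -4, 32, 26] -> [13, 5, 17, 32, 26] -> [13, 5, 17] -> [13, 5, 17] -> 17
  [38, 2, 18, 40, -6, -42, -48, 49, 8, 37] -> [38, 2, 18, 40, 49, 8, 37] -> [38, 2, 18] -> [38, 2, 18] -> 38
  [8, -5, -10, -36] -> [8] -> [8] -> [8] -> 8
  [-24, -34, 17, -24, 42, -10] -> [17, 42] -> [17, 42] -> [17, 42] -> 42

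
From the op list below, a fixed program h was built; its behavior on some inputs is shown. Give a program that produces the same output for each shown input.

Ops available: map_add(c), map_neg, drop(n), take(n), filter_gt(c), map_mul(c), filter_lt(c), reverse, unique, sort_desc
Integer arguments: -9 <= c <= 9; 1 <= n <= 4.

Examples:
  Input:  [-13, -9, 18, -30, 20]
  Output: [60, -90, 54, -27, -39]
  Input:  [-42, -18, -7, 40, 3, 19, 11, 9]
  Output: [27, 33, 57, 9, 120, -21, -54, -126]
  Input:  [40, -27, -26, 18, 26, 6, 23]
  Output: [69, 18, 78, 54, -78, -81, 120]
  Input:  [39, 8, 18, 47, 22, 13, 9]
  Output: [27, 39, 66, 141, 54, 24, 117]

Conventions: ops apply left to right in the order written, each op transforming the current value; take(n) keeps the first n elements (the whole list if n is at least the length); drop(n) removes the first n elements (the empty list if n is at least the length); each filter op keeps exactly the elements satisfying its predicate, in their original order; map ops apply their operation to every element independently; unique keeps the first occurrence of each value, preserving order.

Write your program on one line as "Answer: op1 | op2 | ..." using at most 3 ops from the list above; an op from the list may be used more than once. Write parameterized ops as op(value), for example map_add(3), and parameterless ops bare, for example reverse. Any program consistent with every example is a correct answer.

reverse | map_mul(-3) | map_neg

Check, running the answer program on each example:
  [-13, -9, 18, -30, 20] -> [20, -30, 18, -9, -13] -> [-60, 90, -54, 27, 39] -> [60, -90, 54, -27, -39]
  [-42, -18, -7, 40, 3, 19, 11, 9] -> [9, 11, 19, 3, 40, -7, -18, -42] -> [-27, -33, -57, -9, -120, 21, 54, 126] -> [27, 33, 57, 9, 120, -21, -54, -126]
  [40, -27, -26, 18, 26, 6, 23] -> [23, 6, 26, 18, -26, -27, 40] -> [-69, -18, -78, -54, 78, 81, -120] -> [69, 18, 78, 54, -78, -81, 120]
  [39, 8, 18, 47, 22, 13, 9] -> [9, 13, 22, 47, 18, 8, 39] -> [-27, -39, -66, -141, -54, -24, -117] -> [27, 39, 66, 141, 54, 24, 117]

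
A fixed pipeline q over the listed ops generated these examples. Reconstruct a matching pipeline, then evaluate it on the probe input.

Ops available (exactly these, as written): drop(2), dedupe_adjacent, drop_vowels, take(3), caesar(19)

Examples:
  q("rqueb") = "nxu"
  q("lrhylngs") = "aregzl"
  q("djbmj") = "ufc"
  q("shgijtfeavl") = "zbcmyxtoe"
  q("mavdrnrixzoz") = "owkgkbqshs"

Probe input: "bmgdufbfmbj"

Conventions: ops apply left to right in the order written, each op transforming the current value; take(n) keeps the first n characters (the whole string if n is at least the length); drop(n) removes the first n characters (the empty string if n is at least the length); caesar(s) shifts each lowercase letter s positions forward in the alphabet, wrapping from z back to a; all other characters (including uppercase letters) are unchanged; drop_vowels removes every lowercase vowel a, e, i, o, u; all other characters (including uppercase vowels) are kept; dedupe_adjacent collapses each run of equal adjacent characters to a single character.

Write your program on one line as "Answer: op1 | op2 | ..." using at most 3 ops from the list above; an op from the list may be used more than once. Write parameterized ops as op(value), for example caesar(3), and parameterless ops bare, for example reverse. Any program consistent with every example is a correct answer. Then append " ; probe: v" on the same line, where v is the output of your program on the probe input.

drop(2) | caesar(19) ; probe: "zwnyuyfuc"

Check, running the answer program on each example:
  "rqueb" -> "ueb" -> "nxu"
  "lrhylngs" -> "hylngs" -> "aregzl"
  "djbmj" -> "bmj" -> "ufc"
  "shgijtfeavl" -> "gijtfeavl" -> "zbcmyxtoe"
  "mavdrnrixzoz" -> "vdrnrixzoz" -> "owkgkbqshs"
  probe: "bmgdufbfmbj" -> "gdufbfmbj" -> "zwnyuyfuc"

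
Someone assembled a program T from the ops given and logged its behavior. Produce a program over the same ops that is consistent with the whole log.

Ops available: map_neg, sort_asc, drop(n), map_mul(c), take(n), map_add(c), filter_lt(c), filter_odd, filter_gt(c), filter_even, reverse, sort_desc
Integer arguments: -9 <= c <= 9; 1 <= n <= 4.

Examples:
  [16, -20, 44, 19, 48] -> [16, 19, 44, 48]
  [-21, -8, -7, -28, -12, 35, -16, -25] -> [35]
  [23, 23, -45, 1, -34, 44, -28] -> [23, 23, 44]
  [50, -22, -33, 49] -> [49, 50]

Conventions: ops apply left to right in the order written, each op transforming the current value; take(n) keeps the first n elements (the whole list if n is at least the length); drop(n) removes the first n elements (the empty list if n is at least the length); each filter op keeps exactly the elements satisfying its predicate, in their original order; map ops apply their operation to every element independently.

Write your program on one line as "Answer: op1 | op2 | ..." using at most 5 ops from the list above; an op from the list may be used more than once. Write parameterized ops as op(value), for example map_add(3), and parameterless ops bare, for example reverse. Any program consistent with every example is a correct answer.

reverse | filter_gt(8) | sort_desc | sort_asc

Check, running the answer program on each example:
  [16, -20, 44, 19, 48] -> [48, 19, 44, -20, 16] -> [48, 19, 44, 16] -> [48, 44, 19, 16] -> [16, 19, 44, 48]
  [-21, -8, -7, -28, -12, 35, -16, -25] -> [-25, -16, 35, -12, -28, -7, -8, -21] -> [35] -> [35] -> [35]
  [23, 23, -45, 1, -34, 44, -28] -> [-28, 44, -34, 1, -45, 23, 23] -> [44, 23, 23] -> [44, 23, 23] -> [23, 23, 44]
  [50, -22, -33, 49] -> [49, -33, -22, 50] -> [49, 50] -> [50, 49] -> [49, 50]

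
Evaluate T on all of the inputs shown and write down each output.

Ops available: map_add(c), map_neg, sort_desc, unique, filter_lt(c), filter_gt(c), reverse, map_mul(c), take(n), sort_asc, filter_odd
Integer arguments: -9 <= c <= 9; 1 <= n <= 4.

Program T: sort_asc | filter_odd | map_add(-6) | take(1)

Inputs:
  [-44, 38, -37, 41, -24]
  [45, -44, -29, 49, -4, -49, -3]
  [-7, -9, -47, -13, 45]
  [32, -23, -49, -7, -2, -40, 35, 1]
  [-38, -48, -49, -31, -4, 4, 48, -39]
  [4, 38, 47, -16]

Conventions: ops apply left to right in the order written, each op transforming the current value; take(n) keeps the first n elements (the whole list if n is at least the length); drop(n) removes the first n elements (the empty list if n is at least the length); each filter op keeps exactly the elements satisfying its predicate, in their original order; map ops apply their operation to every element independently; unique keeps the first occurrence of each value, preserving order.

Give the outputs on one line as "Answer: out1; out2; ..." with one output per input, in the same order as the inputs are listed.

Execution, op by op:
  [-44, 38, -37, 41, -24] -> [-44, -37, -24, 38, 41] -> [-37, 41] -> [-43, 35] -> [-43]
  [45, -44, -29, 49, -4, -49, -3] -> [-49, -44, -29, -4, -3, 45, 49] -> [-49, -29, -3, 45, 49] -> [-55, -35, -9, 39, 43] -> [-55]
  [-7, -9, -47, -13, 45] -> [-47, -13, -9, -7, 45] -> [-47, -13, -9, -7, 45] -> [-53, -19, -15, -13, 39] -> [-53]
  [32, -23, -49, -7, -2, -40, 35, 1] -> [-49, -40, -23, -7, -2, 1, 32, 35] -> [-49, -23, -7, 1, 35] -> [-55, -29, -13, -5, 29] -> [-55]
  [-38, -48, -49, -31, -4, 4, 48, -39] -> [-49, -48, -39, -38, -31, -4, 4, 48] -> [-49, -39, -31] -> [-55, -45, -37] -> [-55]
  [4, 38, 47, -16] -> [-16, 4, 38, 47] -> [47] -> [41] -> [41]

[-43]; [-55]; [-53]; [-55]; [-55]; [41]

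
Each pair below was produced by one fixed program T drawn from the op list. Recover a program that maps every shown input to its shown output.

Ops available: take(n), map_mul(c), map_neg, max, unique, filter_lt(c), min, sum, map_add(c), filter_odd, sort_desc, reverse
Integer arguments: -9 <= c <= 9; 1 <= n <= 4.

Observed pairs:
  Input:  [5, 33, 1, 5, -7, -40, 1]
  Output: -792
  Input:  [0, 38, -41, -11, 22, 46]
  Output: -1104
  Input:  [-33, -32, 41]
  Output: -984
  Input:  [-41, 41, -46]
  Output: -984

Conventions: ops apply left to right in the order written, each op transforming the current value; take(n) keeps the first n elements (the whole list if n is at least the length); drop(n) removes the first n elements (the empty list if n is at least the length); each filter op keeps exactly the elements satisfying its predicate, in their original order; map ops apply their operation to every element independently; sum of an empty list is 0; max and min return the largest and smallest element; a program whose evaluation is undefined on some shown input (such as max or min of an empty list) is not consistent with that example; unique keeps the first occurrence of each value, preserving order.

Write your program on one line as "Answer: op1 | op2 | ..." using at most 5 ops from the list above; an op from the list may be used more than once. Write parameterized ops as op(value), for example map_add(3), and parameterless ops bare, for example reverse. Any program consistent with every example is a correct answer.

map_mul(3) | reverse | map_mul(-8) | min

Check, running the answer program on each example:
  [5, 33, 1, 5, -7, -40, 1] -> [15, 99, 3, 15, -21, -120, 3] -> [3, -120, -21, 15, 3, 99, 15] -> [-24, 960, 168, -120, -24, -792, -120] -> -792
  [0, 38, -41, -11, 22, 46] -> [0, 114, -123, -33, 66, 138] -> [138, 66, -33, -123, 114, 0] -> [-1104, -528, 264, 984, -912, 0] -> -1104
  [-33, -32, 41] -> [-99, -96, 123] -> [123, -96, -99] -> [-984, 768, 792] -> -984
  [-41, 41, -46] -> [-123, 123, -138] -> [-138, 123, -123] -> [1104, -984, 984] -> -984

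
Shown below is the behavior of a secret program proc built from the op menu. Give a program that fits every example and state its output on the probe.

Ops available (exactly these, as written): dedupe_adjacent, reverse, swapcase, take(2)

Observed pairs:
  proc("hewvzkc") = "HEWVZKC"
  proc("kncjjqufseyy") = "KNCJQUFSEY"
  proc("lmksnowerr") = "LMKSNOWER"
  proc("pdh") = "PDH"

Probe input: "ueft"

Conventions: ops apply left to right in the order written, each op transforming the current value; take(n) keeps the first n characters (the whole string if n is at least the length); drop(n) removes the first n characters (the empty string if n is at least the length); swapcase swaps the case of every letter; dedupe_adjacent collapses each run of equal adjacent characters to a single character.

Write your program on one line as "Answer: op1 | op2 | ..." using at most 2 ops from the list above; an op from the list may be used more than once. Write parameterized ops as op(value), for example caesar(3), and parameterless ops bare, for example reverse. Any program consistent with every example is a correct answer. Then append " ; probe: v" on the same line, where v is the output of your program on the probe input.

swapcase | dedupe_adjacent ; probe: "UEFT"

Check, running the answer program on each example:
  "hewvzkc" -> "HEWVZKC" -> "HEWVZKC"
  "kncjjqufseyy" -> "KNCJJQUFSEYY" -> "KNCJQUFSEY"
  "lmksnowerr" -> "LMKSNOWERR" -> "LMKSNOWER"
  "pdh" -> "PDH" -> "PDH"
  probe: "ueft" -> "UEFT" -> "UEFT"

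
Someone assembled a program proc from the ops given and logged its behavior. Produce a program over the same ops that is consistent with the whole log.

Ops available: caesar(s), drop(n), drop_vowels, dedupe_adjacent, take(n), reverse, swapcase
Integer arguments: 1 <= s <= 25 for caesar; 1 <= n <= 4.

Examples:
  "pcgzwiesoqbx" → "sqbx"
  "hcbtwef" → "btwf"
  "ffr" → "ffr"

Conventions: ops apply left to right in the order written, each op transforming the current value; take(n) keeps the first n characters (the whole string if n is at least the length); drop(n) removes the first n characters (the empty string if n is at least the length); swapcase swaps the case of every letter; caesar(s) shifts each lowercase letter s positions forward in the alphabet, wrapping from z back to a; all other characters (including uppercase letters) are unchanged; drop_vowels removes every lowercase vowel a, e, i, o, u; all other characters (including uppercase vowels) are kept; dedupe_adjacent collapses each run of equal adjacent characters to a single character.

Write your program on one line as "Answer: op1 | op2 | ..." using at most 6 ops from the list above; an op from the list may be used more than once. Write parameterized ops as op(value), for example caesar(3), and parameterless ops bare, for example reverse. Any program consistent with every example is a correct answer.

reverse | drop_vowels | swapcase | take(4) | swapcase | reverse

Check, running the answer program on each example:
  "pcgzwiesoqbx" -> "xbqoseiwzgcp" -> "xbqswzgcp" -> "XBQSWZGCP" -> "XBQS" -> "xbqs" -> "sqbx"
  "hcbtwef" -> "fewtbch" -> "fwtbch" -> "FWTBCH" -> "FWTB" -> "fwtb" -> "btwf"
  "ffr" -> "rff" -> "rff" -> "RFF" -> "RFF" -> "rff" -> "ffr"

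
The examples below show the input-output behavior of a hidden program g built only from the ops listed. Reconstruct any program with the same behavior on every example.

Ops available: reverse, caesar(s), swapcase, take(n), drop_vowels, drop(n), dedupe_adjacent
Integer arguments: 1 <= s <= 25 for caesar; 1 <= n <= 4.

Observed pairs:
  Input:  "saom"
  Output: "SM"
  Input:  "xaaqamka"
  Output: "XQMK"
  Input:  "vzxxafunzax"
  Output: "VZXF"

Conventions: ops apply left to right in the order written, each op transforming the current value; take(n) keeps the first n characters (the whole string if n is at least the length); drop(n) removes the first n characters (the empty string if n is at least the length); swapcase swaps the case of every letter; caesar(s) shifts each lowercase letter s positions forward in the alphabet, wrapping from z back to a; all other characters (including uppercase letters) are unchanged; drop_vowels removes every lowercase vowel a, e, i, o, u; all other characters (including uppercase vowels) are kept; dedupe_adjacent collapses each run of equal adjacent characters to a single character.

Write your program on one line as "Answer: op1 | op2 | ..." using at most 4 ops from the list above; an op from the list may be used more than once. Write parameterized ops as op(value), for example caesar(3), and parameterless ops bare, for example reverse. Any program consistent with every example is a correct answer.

drop_vowels | swapcase | dedupe_adjacent | take(4)

Check, running the answer program on each example:
  "saom" -> "sm" -> "SM" -> "SM" -> "SM"
  "xaaqamka" -> "xqmk" -> "XQMK" -> "XQMK" -> "XQMK"
  "vzxxafunzax" -> "vzxxfnzx" -> "VZXXFNZX" -> "VZXFNZX" -> "VZXF"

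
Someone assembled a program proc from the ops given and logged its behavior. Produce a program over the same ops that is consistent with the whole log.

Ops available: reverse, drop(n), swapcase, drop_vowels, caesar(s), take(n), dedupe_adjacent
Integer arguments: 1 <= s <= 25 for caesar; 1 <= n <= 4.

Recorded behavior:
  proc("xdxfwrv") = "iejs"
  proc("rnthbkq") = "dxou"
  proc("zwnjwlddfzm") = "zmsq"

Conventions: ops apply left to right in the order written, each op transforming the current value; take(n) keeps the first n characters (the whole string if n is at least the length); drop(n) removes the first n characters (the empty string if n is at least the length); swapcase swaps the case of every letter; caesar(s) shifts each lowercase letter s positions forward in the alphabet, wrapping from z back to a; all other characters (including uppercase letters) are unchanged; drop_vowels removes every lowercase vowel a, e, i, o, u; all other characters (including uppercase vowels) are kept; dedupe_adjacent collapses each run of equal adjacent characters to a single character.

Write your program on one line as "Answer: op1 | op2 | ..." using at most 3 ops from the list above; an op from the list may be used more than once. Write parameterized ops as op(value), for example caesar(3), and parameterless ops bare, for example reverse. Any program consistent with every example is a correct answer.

caesar(13) | reverse | take(4)

Check, running the answer program on each example:
  "xdxfwrv" -> "kqksjei" -> "iejskqk" -> "iejs"
  "rnthbkq" -> "eaguoxd" -> "dxougae" -> "dxou"
  "zwnjwlddfzm" -> "mjawjyqqsmz" -> "zmsqqyjwajm" -> "zmsq"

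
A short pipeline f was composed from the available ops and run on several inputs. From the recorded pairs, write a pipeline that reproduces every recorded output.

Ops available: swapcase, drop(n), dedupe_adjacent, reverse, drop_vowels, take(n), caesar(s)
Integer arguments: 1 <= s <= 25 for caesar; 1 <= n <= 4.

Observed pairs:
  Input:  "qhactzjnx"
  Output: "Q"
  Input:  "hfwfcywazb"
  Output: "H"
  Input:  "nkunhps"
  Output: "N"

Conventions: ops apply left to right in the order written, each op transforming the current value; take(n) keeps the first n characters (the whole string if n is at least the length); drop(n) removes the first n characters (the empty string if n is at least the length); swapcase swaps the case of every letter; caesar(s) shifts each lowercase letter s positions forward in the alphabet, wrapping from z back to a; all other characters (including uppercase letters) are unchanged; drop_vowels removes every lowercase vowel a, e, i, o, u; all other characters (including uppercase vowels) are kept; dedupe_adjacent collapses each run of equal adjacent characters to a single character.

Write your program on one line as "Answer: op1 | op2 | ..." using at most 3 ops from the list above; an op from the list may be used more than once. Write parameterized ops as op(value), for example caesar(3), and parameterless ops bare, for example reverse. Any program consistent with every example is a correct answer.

swapcase | take(1)

Check, running the answer program on each example:
  "qhactzjnx" -> "QHACTZJNX" -> "Q"
  "hfwfcywazb" -> "HFWFCYWAZB" -> "H"
  "nkunhps" -> "NKUNHPS" -> "N"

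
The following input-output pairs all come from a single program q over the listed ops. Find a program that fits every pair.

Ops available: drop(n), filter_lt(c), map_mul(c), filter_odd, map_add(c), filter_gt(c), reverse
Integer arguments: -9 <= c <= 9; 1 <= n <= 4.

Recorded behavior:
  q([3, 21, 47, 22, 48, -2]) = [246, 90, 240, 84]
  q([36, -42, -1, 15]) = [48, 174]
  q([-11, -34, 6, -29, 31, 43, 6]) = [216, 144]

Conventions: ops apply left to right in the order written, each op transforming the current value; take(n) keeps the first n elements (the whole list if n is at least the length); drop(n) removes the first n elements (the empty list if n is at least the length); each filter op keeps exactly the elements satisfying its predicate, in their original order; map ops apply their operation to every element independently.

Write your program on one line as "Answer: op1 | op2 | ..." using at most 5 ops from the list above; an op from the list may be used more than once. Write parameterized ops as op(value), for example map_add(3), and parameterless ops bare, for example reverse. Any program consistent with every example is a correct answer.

map_add(-7) | map_mul(6) | reverse | filter_gt(4)

Check, running the answer program on each example:
  [3, 21, 47, 22, 48, -2] -> [-4, 14, 40, 15, 41, -9] -> [-24, 84, 240, 90, 246, -54] -> [-54, 246, 90, 240, 84, -24] -> [246, 90, 240, 84]
  [36, -42, -1, 15] -> [29, -49, -8, 8] -> [174, -294, -48, 48] -> [48, -48, -294, 174] -> [48, 174]
  [-11, -34, 6, -29, 31, 43, 6] -> [-18, -41, -1, -36, 24, 36, -1] -> [-108, -246, -6, -216, 144, 216, -6] -> [-6, 216, 144, -216, -6, -246, -108] -> [216, 144]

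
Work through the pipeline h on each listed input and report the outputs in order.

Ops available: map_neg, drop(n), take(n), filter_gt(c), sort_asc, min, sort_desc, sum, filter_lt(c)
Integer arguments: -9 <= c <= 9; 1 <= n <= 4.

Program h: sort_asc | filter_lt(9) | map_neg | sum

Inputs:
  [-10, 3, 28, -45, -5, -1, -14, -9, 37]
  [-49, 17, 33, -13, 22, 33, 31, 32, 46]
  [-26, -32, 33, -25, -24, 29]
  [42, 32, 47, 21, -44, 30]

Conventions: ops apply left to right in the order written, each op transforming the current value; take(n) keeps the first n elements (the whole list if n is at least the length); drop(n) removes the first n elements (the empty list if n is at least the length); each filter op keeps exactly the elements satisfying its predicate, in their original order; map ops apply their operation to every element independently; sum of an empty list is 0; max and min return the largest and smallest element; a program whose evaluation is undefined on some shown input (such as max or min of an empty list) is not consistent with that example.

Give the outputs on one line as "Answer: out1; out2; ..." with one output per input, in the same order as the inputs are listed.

Execution, op by op:
  [-10, 3, 28, -45, -5, -1, -14, -9, 37] -> [-45, -14, -10, -9, -5, -1, 3, 28, 37] -> [-45, -14, -10, -9, -5, -1, 3] -> [45, 14, 10, 9, 5, 1, -3] -> 81
  [-49, 17, 33, -13, 22, 33, 31, 32, 46] -> [-49, -13, 17, 22, 31, 32, 33, 33, 46] -> [-49, -13] -> [49, 13] -> 62
  [-26, -32, 33, -25, -24, 29] -> [-32, -26, -25, -24, 29, 33] -> [-32, -26, -25, -24] -> [32, 26, 25, 24] -> 107
  [42, 32, 47, 21, -44, 30] -> [-44, 21, 30, 32, 42, 47] -> [-44] -> [44] -> 44

81; 62; 107; 44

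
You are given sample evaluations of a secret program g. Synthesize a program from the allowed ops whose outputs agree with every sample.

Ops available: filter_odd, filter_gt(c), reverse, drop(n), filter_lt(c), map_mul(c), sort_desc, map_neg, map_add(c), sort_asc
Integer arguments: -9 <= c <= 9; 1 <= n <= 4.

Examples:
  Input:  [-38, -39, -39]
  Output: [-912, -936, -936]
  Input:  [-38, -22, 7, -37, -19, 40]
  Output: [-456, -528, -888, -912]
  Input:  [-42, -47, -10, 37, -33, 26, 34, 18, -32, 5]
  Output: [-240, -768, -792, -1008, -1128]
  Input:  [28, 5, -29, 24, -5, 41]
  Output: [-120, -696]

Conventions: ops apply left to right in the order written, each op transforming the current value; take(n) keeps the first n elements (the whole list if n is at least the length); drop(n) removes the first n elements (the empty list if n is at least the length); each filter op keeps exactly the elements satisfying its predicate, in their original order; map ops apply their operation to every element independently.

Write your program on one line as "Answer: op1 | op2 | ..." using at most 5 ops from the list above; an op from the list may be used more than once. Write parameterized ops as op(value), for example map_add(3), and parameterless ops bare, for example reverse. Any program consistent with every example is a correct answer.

map_mul(6) | filter_lt(2) | map_mul(4) | sort_desc

Check, running the answer program on each example:
  [-38, -39, -39] -> [-228, -234, -234] -> [-228, -234, -234] -> [-912, -936, -936] -> [-912, -936, -936]
  [-38, -22, 7, -37, -19, 40] -> [-228, -132, 42, -222, -114, 240] -> [-228, -132, -222, -114] -> [-912, -528, -888, -456] -> [-456, -528, -888, -912]
  [-42, -47, -10, 37, -33, 26, 34, 18, -32, 5] -> [-252, -282, -60, 222, -198, 156, 204, 108, -192, 30] -> [-252, -282, -60, -198, -192] -> [-1008, -1128, -240, -792, -768] -> [-240, -768, -792, -1008, -1128]
  [28, 5, -29, 24, -5, 41] -> [168, 30, -174, 144, -30, 246] -> [-174, -30] -> [-696, -120] -> [-120, -696]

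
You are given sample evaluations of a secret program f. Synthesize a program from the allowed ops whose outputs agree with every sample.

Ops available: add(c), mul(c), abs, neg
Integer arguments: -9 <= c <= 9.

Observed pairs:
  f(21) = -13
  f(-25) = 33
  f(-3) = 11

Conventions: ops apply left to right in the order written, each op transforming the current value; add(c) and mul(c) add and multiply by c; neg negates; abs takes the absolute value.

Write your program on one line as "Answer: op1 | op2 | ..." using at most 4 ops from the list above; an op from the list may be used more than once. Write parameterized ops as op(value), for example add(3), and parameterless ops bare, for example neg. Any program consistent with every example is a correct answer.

neg | add(9) | add(-1)

Check, running the answer program on each example:
  21 -> -21 -> -12 -> -13
  -25 -> 25 -> 34 -> 33
  -3 -> 3 -> 12 -> 11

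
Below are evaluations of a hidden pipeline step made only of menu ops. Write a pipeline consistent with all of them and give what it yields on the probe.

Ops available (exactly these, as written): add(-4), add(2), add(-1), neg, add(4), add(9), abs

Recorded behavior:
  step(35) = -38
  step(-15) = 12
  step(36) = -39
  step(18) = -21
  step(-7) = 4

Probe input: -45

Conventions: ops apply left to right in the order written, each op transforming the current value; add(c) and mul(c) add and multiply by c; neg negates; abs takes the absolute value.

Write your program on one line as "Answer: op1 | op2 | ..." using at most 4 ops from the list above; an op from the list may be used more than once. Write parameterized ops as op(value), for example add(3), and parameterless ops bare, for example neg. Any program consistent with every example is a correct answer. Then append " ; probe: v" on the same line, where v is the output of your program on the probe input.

add(-1) | neg | add(-4) ; probe: 42

Check, running the answer program on each example:
  35 -> 34 -> -34 -> -38
  -15 -> -16 -> 16 -> 12
  36 -> 35 -> -35 -> -39
  18 -> 17 -> -17 -> -21
  -7 -> -8 -> 8 -> 4
  probe: -45 -> -46 -> 46 -> 42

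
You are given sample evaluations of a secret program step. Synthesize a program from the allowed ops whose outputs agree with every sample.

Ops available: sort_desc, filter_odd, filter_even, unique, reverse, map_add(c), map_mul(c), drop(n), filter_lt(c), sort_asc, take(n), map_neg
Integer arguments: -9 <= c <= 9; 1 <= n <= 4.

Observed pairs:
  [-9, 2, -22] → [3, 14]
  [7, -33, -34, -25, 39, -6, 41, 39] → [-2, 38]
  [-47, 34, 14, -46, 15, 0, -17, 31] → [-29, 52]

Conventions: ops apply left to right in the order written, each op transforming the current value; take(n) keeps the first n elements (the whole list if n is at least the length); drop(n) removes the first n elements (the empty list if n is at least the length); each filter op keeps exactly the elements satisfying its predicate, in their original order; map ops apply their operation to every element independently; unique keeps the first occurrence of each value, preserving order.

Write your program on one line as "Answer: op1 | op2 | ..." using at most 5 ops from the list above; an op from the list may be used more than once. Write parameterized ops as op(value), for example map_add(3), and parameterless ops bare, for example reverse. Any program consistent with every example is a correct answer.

take(2) | reverse | map_neg | sort_asc | map_add(5)

Check, running the answer program on each example:
  [-9, 2, -22] -> [-9, 2] -> [2, -9] -> [-2, 9] -> [-2, 9] -> [3, 14]
  [7, -33, -34, -25, 39, -6, 41, 39] -> [7, -33] -> [-33, 7] -> [33, -7] -> [-7, 33] -> [-2, 38]
  [-47, 34, 14, -46, 15, 0, -17, 31] -> [-47, 34] -> [34, -47] -> [-34, 47] -> [-34, 47] -> [-29, 52]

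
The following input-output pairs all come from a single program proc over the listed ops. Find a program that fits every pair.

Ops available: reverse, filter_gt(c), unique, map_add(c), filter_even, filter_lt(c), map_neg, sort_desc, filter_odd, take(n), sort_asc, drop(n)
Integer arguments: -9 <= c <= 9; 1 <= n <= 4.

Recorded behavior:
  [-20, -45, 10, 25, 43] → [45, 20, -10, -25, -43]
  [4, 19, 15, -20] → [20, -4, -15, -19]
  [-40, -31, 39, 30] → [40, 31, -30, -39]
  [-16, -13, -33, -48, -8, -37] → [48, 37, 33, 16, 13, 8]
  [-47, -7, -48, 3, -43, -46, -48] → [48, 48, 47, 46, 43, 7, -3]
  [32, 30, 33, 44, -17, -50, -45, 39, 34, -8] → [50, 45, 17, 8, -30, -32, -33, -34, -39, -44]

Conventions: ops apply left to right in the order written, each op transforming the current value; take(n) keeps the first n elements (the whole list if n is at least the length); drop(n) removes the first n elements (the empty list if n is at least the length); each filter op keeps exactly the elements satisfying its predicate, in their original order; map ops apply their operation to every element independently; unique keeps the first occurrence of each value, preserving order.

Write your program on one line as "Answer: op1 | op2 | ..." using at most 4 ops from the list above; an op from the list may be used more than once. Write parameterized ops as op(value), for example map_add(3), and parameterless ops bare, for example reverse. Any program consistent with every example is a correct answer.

sort_desc | map_neg | reverse

Check, running the answer program on each example:
  [-20, -45, 10, 25, 43] -> [43, 25, 10, -20, -45] -> [-43, -25, -10, 20, 45] -> [45, 20, -10, -25, -43]
  [4, 19, 15, -20] -> [19, 15, 4, -20] -> [-19, -15, -4, 20] -> [20, -4, -15, -19]
  [-40, -31, 39, 30] -> [39, 30, -31, -40] -> [-39, -30, 31, 40] -> [40, 31, -30, -39]
  [-16, -13, -33, -48, -8, -37] -> [-8, -13, -16, -33, -37, -48] -> [8, 13, 16, 33, 37, 48] -> [48, 37, 33, 16, 13, 8]
  [-47, -7, -48, 3, -43, -46, -48] -> [3, -7, -43, -46, -47, -48, -48] -> [-3, 7, 43, 46, 47, 48, 48] -> [48, 48, 47, 46, 43, 7, -3]
  [32, 30, 33, 44, -17, -50, -45, 39, 34, -8] -> [44, 39, 34, 33, 32, 30, -8, -17, -45, -50] -> [-44, -39, -34, -33, -32, -30, 8, 17, 45, 50] -> [50, 45, 17, 8, -30, -32, -33, -34, -39, -44]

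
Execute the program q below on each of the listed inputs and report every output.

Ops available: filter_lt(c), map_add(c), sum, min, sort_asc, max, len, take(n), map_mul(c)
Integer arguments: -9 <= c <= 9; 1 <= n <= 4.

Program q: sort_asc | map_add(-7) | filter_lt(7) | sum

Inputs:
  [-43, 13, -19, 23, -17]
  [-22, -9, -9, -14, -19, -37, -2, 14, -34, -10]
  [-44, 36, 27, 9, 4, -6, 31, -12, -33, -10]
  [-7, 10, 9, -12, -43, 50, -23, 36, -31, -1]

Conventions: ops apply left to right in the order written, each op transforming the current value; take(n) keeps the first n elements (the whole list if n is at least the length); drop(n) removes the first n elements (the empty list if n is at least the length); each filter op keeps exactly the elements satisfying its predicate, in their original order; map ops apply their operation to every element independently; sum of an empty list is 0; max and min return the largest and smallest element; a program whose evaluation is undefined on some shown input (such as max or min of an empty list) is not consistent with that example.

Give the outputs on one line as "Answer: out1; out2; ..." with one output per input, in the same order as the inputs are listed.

Execution, op by op:
  [-43, 13, -19, 23, -17] -> [-43, -19, -17, 13, 23] -> [-50, -26, -24, 6, 16] -> [-50, -26, -24, 6] -> -94
  [-22, -9, -9, -14, -19, -37, -2, 14, -34, -10] -> [-37, -34, -22, -19, -14, -10, -9, -9, -2, 14] -> [-44, -41, -29, -26, -21, -17, -16, -16, -9, 7] -> [-44, -41, -29, -26, -21, -17, -16, -16, -9] -> -219
  [-44, 36, 27, 9, 4, -6, 31, -12, -33, -10] -> [-44, -33, -12, -10, -6, 4, 9, 27, 31, 36] -> [-51, -40, -19, -17, -13, -3, 2, 20, 24, 29] -> [-51, -40, -19, -17, -13, -3, 2] -> -141
  [-7, 10, 9, -12, -43, 50, -23, 36, -31, -1] -> [-43, -31, -23, -12, -7, -1, 9, 10, 36, 50] -> [-50, -38, -30, -19, -14, -8, 2, 3, 29, 43] -> [-50, -38, -30, -19, -14, -8, 2, 3] -> -154

-94; -219; -141; -154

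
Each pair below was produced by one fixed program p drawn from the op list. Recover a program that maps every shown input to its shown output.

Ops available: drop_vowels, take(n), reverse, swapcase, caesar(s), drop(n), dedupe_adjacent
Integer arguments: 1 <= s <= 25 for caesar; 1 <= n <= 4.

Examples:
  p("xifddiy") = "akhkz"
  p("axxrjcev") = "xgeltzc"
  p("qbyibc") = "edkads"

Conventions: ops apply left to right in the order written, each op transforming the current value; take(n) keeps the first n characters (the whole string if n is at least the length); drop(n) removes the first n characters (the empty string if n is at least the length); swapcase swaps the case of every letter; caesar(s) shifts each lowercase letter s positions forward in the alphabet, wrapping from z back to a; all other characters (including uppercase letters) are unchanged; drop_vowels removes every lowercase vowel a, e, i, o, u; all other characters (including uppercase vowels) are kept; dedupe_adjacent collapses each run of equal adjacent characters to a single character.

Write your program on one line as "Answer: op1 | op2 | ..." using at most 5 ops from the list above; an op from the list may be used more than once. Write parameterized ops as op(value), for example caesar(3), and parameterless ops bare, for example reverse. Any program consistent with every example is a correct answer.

caesar(1) | dedupe_adjacent | reverse | drop_vowels | caesar(1)

Check, running the answer program on each example:
  "xifddiy" -> "yjgeejz" -> "yjgejz" -> "zjegjy" -> "zjgjy" -> "akhkz"
  "axxrjcev" -> "byyskdfw" -> "byskdfw" -> "wfdksyb" -> "wfdksyb" -> "xgeltzc"
  "qbyibc" -> "rczjcd" -> "rczjcd" -> "dcjzcr" -> "dcjzcr" -> "edkads"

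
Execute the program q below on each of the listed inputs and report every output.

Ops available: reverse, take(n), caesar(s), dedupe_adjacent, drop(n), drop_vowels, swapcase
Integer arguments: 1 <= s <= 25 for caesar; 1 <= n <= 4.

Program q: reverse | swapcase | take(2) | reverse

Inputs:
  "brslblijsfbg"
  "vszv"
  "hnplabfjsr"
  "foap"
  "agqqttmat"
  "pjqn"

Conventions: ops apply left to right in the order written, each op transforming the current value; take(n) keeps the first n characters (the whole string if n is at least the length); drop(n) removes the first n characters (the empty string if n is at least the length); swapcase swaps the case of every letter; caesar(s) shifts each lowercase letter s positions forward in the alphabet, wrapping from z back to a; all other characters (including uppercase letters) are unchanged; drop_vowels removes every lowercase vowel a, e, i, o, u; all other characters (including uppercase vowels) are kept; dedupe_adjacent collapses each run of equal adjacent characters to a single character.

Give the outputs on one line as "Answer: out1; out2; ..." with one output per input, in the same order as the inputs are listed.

Execution, op by op:
  "brslblijsfbg" -> "gbfsjilblsrb" -> "GBFSJILBLSRB" -> "GB" -> "BG"
  "vszv" -> "vzsv" -> "VZSV" -> "VZ" -> "ZV"
  "hnplabfjsr" -> "rsjfbalpnh" -> "RSJFBALPNH" -> "RS" -> "SR"
  "foap" -> "paof" -> "PAOF" -> "PA" -> "AP"
  "agqqttmat" -> "tamttqqga" -> "TAMTTQQGA" -> "TA" -> "AT"
  "pjqn" -> "nqjp" -> "NQJP" -> "NQ" -> "QN"

"BG"; "ZV"; "SR"; "AP"; "AT"; "QN"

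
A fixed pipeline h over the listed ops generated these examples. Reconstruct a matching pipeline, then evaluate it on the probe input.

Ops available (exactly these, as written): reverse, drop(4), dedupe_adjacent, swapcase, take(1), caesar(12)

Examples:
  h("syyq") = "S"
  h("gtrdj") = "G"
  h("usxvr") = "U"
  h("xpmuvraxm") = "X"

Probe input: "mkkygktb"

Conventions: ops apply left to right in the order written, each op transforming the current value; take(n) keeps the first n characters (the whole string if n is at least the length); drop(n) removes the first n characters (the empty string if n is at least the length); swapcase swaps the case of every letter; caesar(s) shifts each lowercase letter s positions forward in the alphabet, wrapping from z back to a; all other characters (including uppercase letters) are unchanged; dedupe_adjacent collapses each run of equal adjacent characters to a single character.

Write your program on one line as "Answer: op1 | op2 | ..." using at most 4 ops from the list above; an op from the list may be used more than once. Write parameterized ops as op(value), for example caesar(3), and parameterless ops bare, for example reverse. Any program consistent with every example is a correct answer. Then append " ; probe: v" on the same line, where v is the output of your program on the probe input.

dedupe_adjacent | swapcase | take(1) ; probe: "M"

Check, running the answer program on each example:
  "syyq" -> "syq" -> "SYQ" -> "S"
  "gtrdj" -> "gtrdj" -> "GTRDJ" -> "G"
  "usxvr" -> "usxvr" -> "USXVR" -> "U"
  "xpmuvraxm" -> "xpmuvraxm" -> "XPMUVRAXM" -> "X"
  probe: "mkkygktb" -> "mkygktb" -> "MKYGKTB" -> "M"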